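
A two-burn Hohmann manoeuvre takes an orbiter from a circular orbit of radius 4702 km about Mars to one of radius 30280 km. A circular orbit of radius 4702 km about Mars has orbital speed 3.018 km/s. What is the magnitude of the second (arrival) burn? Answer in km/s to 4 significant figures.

From the circular-orbit relation v² = μ/r at r = 4702 km: μ = v²r = (3.018)² × 4702 = 42827.3 km³/s².
Transfer-ellipse semi-major axis a_t = (r₁ + r₂)/2 = (4702 + 30280)/2 = 17491 km.
Circular speed at r = 30280 km: v_c = √(μ/r) = 1.1893 km/s.
Vis-viva on the transfer ellipse at r = 30280 km gives v_t = √[μ(2/r − 1/a_t)] = 0.61662 km/s.
Δv₂ = |v_t − v_c| = |0.61662 − 1.1893| = 0.5727 km/s.

Δv₂ = 0.5727 km/s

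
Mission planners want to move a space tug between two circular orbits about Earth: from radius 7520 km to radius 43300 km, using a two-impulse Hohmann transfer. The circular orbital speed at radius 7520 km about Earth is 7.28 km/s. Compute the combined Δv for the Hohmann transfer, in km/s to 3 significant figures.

Δv = 3.61 km/s

From the circular-orbit relation v² = μ/r at r = 7520 km: μ = v²r = (7.28)² × 7520 = 3.98548×10^5 km³/s².
The Hohmann ellipse has a_t = (r₁ + r₂)/2 = 25410 km.
Circular speed at r₁: v₁ = √(μ/r₁) = √(3.98548×10^5/7520) = 7.2800 km/s.
Transfer-orbit speed at r₁ (v² = μ(2/r − 1/a)): v_p = √[μ(2/r₁ − 1/a_t)] = 9.5033 km/s.
First burn Δv₁ = |v_p − v₁| = 2.2233 km/s.
Circular speed at r₂: v₂ = √(μ/r₂) = 3.0339 km/s.
Transfer-orbit speed at r₂: v_a = √[μ(2/r₂ − 1/a_t)] = 1.6505 km/s.
Second burn Δv₂ = |v₂ − v_a| = 1.3834 km/s.
Total Δv = Δv₁ + Δv₂ = 3.607 km/s.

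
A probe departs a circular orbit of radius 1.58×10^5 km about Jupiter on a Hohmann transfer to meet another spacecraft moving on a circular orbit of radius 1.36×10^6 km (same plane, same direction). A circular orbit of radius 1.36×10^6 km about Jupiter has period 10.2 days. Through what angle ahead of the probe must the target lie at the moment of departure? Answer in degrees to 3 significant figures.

From Kepler's third law T² = 4π²r³/μ at r = 1.36×10^6 km, T = 10.2 days = 10.2 × 86400 s = 8.8128×10^5 s: μ = 4π²r³/T² = 1.27864×10^8 km³/s².
Transfer-ellipse semi-major axis a_t = (r₁ + r₂)/2 = (1.580×10^5 + 1.360×10^6)/2 = 7.590×10^5 km.
Transfer time t = π√(a_t³/μ) = 1.837×10^5 s.
The target's mean motion on its circular orbit is ω₂ = √(μ/r₂³) = 7.130×10^-6 rad/s.
Angle swept by the target during transfer: ω₂·t = 1.3098 rad = 75.05°.
The probe traverses 180° on the transfer ellipse, so the target must lead by 180° − 75.05° = 105°.

φ = 105°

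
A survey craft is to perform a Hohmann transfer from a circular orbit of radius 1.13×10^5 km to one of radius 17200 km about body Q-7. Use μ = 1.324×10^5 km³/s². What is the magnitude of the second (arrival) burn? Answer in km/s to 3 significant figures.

Δv₂ = 0.881 km/s

Transfer-ellipse semi-major axis a_t = (r₁ + r₂)/2 = (1.130×10^5 + 17200)/2 = 65100 km.
On the circular orbit at r = 17200 km, v_c = √(μ/r) = 2.77447 km/s.
Vis-viva on the transfer ellipse at r = 17200 km gives v_t = √[μ(2/r − 1/a_t)] = 3.65535 km/s.
Δv₂ = |v_t − v_c| = |3.65535 − 2.77447| = 0.8809 km/s.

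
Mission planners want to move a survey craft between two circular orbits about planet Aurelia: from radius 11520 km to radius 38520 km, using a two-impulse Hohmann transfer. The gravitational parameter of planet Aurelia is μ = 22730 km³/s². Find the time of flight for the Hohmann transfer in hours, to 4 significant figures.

Semi-major axis of the transfer orbit: a_t = (11520 + 38520)/2 = 25020 km.
By Kepler's third law the transfer-orbit period is T = 2π√(a_t³/μ), so t = T/2 = 82470 s.
Converting: 82470 s ÷ 3600 s/hour = 22.91 hours.

t = 22.91 hours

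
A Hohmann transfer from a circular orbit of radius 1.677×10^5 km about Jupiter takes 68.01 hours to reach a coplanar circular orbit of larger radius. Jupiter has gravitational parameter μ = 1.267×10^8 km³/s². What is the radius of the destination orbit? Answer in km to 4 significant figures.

r₂ = 1.665×10^6 km

Transfer time t = 68.01 hours = 2.44836×10^5 s, and t = π√(a_t³/μ).
So a_t = (μ t²/π²)^(1/3) = (1.267×10^8 × (2.44836×10^5)² / π²)^(1/3) = 9.1638×10^5 km.
Since a_t = (r₁ + r₂)/2, r₂ = 2a_t − r₁ = 2×9.1638×10^5 − 1.677×10^5 = 1.66506×10^6 km.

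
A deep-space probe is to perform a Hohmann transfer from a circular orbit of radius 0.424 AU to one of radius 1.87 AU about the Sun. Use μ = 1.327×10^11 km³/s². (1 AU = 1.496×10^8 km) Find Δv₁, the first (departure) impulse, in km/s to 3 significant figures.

In km: r₁ = 0.424 × 1.496×10^8 = 6.34304×10^7 km; r₂ = 1.87 × 1.496×10^8 = 2.79752×10^8 km.
Transfer-ellipse semi-major axis a_t = (r₁ + r₂)/2 = (6.34304×10^7 + 2.79752×10^8)/2 = 1.715912×10^8 km.
Circular speed at r = 6.34304×10^7 km: v_c = √(μ/r) = 45.74 km/s.
Transfer-orbit speed at the same r (vis-viva, a = a_t): v_t = √[μ(2/r − 1/a_t)] = 58.40 km/s.
Δv₁ = |v_t − v_c| = |58.40 − 45.74| = 12.66 km/s.

Δv₁ = 12.7 km/s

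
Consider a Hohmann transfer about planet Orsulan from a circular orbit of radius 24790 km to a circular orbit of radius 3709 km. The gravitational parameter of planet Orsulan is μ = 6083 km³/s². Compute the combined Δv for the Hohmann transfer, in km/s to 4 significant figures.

Δv = 0.6511 km/s

The Hohmann ellipse has a_t = (r₁ + r₂)/2 = 14249.5 km.
At r₁ the circular-orbit speed is v₁ = √(μ/r₁) = 0.49536 km/s.
On the transfer ellipse at r₁, vis-viva gives v_a = √[μ(2/r₁ − 1/a_t)] = 0.25273 km/s.
First burn Δv₁ = |v_a − v₁| = 0.2426 km/s.
At r₂, v₂ = √(μ/r₂) = 1.2807 km/s.
Transfer-orbit speed at r₂: v_p = √[μ(2/r₂ − 1/a_t)] = 1.6892 km/s.
Second burn Δv₂ = |v₂ − v_p| = 0.4085 km/s.
Total Δv = Δv₁ + Δv₂ = 0.6511 km/s.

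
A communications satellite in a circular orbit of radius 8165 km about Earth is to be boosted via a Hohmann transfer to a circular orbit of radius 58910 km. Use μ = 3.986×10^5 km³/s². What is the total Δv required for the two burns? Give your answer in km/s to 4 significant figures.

Δv = 3.591 km/s

The Hohmann ellipse has a_t = (r₁ + r₂)/2 = 33537.5 km.
Circular speed at r₁: v₁ = √(μ/r₁) = √(3.986×10^5/8165) = 6.987 km/s.
Transfer-orbit speed at r₁ (vis-viva): v_p = √[μ(2/r₁ − 1/a_t)] = 9.260 km/s.
First burn Δv₁ = |v_p − v₁| = 2.273 km/s.
At r₂, v₂ = √(μ/r₂) = 2.601 km/s.
Transfer-orbit speed at r₂: v_a = √[μ(2/r₂ − 1/a_t)] = 1.283 km/s.
Second burn Δv₂ = |v₂ − v_a| = 1.318 km/s.
Total Δv = Δv₁ + Δv₂ = 3.591 km/s.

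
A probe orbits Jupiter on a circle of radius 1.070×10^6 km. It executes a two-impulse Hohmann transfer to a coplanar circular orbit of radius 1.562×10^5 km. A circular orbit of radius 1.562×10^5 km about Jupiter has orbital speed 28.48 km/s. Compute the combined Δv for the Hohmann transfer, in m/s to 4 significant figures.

Δv = 14530 m/s

From the circular-orbit relation v² = μ/r at r = 1.562×10^5 km: μ = v²r = (28.48)² × 1.562×10^5 = 1.26695×10^8 km³/s².
Transfer-ellipse semi-major axis a_t = (r₁ + r₂)/2 = (1.070×10^6 + 1.562×10^5)/2 = 6.131×10^5 km.
Circular speed at r₁: v₁ = √(μ/r₁) = √(1.26695×10^8/1.070×10^6) = 10.881 km/s.
Transfer-orbit speed at r₁ (vis-viva equation): v_a = √[μ(2/r₁ − 1/a_t)] = 5.4924 km/s.
First burn Δv₁ = |v_a − v₁| = 5.389 km/s.
At r₂, v₂ = √(μ/r₂) = 28.480 km/s.
Transfer-orbit speed at r₂: v_p = √[μ(2/r₂ − 1/a_t)] = 37.624 km/s.
Second burn Δv₂ = |v₂ − v_p| = 9.144 km/s.
Total Δv = Δv₁ + Δv₂ = 14.53 km/s.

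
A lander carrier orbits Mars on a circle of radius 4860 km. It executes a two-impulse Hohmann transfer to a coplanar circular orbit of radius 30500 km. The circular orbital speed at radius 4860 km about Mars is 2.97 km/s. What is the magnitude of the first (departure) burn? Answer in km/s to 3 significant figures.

From the circular-orbit relation v² = μ/r at r = 4860 km: μ = v²r = (2.97)² × 4860 = 42869.6 km³/s².
Transfer-ellipse semi-major axis a_t = (r₁ + r₂)/2 = (4860 + 30500)/2 = 17680 km.
On the circular orbit at r = 4860 km, v_c = √(μ/r) = 2.9700 km/s.
Transfer-orbit speed at the same r (vis-viva, a = a_t): v_t = √[μ(2/r − 1/a_t)] = 3.9009 km/s.
Δv₁ = |v_t − v_c| = |3.9009 − 2.9700| = 0.9309 km/s.

Δv₁ = 0.931 km/s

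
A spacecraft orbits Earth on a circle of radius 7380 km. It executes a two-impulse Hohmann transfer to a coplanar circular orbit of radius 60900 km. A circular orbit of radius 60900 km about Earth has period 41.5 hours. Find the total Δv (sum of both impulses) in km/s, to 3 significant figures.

Δv = 3.84 km/s

From Kepler's third law T² = 4π²r³/μ at r = 60900 km, T = 41.5 hours = 41.5 × 3600 s = 1.494×10^5 s: μ = 4π²r³/T² = 3.99494×10^5 km³/s².
The Hohmann ellipse has a_t = (r₁ + r₂)/2 = 34140 km.
Circular speed at r₁: v₁ = √(μ/r₁) = √(3.99494×10^5/7380) = 7.3574 km/s.
Transfer-orbit speed at r₁ (v² = μ(2/r − 1/a)): v_p = √[μ(2/r₁ − 1/a_t)] = 9.8266 km/s.
First burn Δv₁ = |v_p − v₁| = 2.4692 km/s.
At r₂, v₂ = √(μ/r₂) = 2.5612 km/s.
Transfer-orbit speed at r₂: v_a = √[μ(2/r₂ − 1/a_t)] = 1.1908 km/s.
Second burn Δv₂ = |v₂ − v_a| = 1.3704 km/s.
Total Δv = Δv₁ + Δv₂ = 3.840 km/s.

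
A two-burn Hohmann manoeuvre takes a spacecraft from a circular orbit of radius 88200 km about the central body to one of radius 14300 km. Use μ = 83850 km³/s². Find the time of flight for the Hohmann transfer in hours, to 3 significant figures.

Transfer-ellipse semi-major axis a_t = (r₁ + r₂)/2 = (88200 + 14300)/2 = 51250 km.
Transfer time t = π√(a_t³/μ) = π√((51250)³ / 83850) = 1.259×10^5 s.
Converting: 1.259×10^5 s ÷ 3600 s/hour = 35.0 hours.

t = 35.0 hours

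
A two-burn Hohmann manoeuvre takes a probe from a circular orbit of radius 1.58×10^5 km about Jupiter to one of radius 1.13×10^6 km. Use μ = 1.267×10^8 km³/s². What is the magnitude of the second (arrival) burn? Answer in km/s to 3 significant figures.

Δv₂ = 5.34 km/s

Semi-major axis of the transfer orbit: a_t = (1.580×10^5 + 1.130×10^6)/2 = 6.440×10^5 km.
Circular speed at r = 1.130×10^6 km: v_c = √(μ/r) = 10.589 km/s.
Transfer-orbit speed at the same r (vis-viva, a = a_t): v_t = √[μ(2/r − 1/a_t)] = 5.2449 km/s.
Δv₂ = |v_t − v_c| = |5.2449 − 10.589| = 5.344 km/s.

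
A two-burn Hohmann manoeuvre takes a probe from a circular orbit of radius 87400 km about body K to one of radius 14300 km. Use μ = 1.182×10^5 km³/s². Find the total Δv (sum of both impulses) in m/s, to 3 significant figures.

The Hohmann ellipse has a_t = (r₁ + r₂)/2 = 50850 km.
At r₁ the circular-orbit speed is v₁ = √(μ/r₁) = 1.1629 km/s.
Transfer-orbit speed at r₁ (vis-viva equation): v_a = √[μ(2/r₁ − 1/a_t)] = 0.61670 km/s.
First burn Δv₁ = |v_a − v₁| = 0.5462 km/s.
At r₂, v₂ = √(μ/r₂) = 2.8750 km/s.
Transfer-orbit speed at r₂: v_p = √[μ(2/r₂ − 1/a_t)] = 3.7692 km/s.
Second burn Δv₂ = |v₂ − v_p| = 0.8942 km/s.
Δv = Δv₁ + Δv₂ = 0.5462 + 0.8942 = 1.440 km/s.

Δv = 1440 m/s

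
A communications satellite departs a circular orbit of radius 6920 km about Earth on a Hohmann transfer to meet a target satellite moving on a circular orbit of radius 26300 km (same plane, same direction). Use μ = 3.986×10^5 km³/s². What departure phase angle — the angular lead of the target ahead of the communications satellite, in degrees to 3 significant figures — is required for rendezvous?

φ = 89.7°

Transfer-ellipse semi-major axis a_t = (r₁ + r₂)/2 = (6920 + 26300)/2 = 16610 km.
Transfer time t = π√(a_t³/μ) = 10652.1 s.
Target angular speed ω₂ = √(μ/r₂³) = 1.48025×10^-4 rad/s.
Angle swept by the target during transfer: ω₂·t = 1.5768 rad = 90.34°.
Arrival is 180° from departure on the ellipse, so φ = 180° − 90.34° = 89.7°.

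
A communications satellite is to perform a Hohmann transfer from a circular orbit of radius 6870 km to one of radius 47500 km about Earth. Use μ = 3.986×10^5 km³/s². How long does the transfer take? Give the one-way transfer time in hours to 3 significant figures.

Semi-major axis of the transfer orbit: a_t = (6870 + 47500)/2 = 27185 km.
By Kepler's third law the transfer-orbit period is T = 2π√(a_t³/μ), so t = T/2 = 22304 s.
Converting: 22304 s ÷ 3600 s/hour = 6.20 hours.

t = 6.20 hours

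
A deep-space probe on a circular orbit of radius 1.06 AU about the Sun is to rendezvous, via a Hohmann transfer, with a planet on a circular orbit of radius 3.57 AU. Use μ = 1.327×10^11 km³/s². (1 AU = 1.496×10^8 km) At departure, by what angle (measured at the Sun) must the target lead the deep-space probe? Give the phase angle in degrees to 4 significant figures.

In km: r₁ = 1.06 × 1.496×10^8 = 1.58576×10^8 km; r₂ = 3.57 × 1.496×10^8 = 5.34072×10^8 km.
Transfer-ellipse semi-major axis a_t = (r₁ + r₂)/2 = (1.58576×10^8 + 5.34072×10^8)/2 = 3.46324×10^8 km.
The half-period of the transfer ellipse is t = π√(a_t³/μ) = 5.5583×10^7 s.
Target angular speed ω₂ = √(μ/r₂³) = 2.9515×10^-8 rad/s.
Angle swept by the target during transfer: ω₂·t = 1.6405 rad = 93.99°.
The deep-space probe traverses 180° on the transfer ellipse, so the target must lead by 180° − 93.99° = 86.01°.

φ = 86.01°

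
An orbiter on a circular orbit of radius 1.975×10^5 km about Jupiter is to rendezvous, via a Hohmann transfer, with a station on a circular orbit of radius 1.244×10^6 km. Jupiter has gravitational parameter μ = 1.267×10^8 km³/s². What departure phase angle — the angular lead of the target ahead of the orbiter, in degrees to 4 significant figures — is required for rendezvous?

φ = 100.6°

Semi-major axis of the transfer orbit: a_t = (1.975×10^5 + 1.244×10^6)/2 = 7.2075×10^5 km.
Transfer time t = π√(a_t³/μ) = 1.7078×10^5 s.
The target's mean motion on its circular orbit is ω₂ = √(μ/r₂³) = 8.1126×10^-6 rad/s.
Angle swept by the target during transfer: ω₂·t = 1.3855 rad = 79.38°.
Arrival is 180° from departure on the ellipse, so φ = 180° − 79.38° = 100.6°.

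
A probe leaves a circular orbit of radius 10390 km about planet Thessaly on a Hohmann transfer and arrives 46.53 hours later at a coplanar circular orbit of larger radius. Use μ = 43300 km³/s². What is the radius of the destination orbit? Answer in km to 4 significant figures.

r₂ = 89100 km

Transfer time t = 46.53 hours = 1.67508×10^5 s, and t = π√(a_t³/μ).
So a_t = (μ t²/π²)^(1/3) = (43300 × (1.67508×10^5)² / π²)^(1/3) = 49745 km.
Since a_t = (r₁ + r₂)/2, r₂ = 2a_t − r₁ = 2×49745 − 10390 = 89100 km.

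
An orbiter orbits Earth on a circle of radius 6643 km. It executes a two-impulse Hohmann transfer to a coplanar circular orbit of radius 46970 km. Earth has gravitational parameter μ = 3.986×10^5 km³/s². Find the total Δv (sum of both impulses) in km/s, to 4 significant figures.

Transfer-ellipse semi-major axis a_t = (r₁ + r₂)/2 = (6643 + 46970)/2 = 26806.5 km.
Circular speed at r₁: v₁ = √(μ/r₁) = √(3.986×10^5/6643) = 7.74616 km/s.
On the transfer ellipse at r₁, v² = μ(2/r − 1/a) gives v_p = √[μ(2/r₁ − 1/a_t)] = 10.2536 km/s.
First burn Δv₁ = |v_p − v₁| = 2.507 km/s.
Circular speed at r₂: v₂ = √(μ/r₂) = 2.913 km/s.
Transfer-orbit speed at r₂: v_a = √[μ(2/r₂ − 1/a_t)] = 1.450 km/s.
Second burn Δv₂ = |v₂ − v_a| = 1.463 km/s.
Δv = Δv₁ + Δv₂ = 2.507 + 1.463 = 3.970 km/s.

Δv = 3.970 km/s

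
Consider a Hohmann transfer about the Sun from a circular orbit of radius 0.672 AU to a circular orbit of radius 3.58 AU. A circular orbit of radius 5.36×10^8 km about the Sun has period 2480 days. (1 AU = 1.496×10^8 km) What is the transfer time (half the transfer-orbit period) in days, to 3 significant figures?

From Kepler's third law T² = 4π²r³/μ at r = 5.36×10^8 km, T = 2480 days = 2480 × 86400 s = 2.14272×10^8 s: μ = 4π²r³/T² = 1.32411×10^11 km³/s².
In km: r₁ = 0.672 × 1.496×10^8 = 1.005312×10^8 km; r₂ = 3.58 × 1.496×10^8 = 5.35568×10^8 km.
Transfer-ellipse semi-major axis a_t = (r₁ + r₂)/2 = (1.005312×10^8 + 5.35568×10^8)/2 = 3.180496×10^8 km.
Half the transfer-orbit period gives t = π√(a_t³/μ) = 4.897×10^7 s.
Converting: 4.897×10^7 s ÷ 86400 s/day = 567 days.

t = 567 days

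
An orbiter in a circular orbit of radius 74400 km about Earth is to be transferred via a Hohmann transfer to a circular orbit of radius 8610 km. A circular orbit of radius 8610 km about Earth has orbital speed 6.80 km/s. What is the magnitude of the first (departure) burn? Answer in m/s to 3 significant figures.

From the circular-orbit relation v² = μ/r at r = 8610 km: μ = v²r = (6.80)² × 8610 = 3.98126×10^5 km³/s².
Semi-major axis of the transfer orbit: a_t = (74400 + 8610)/2 = 41505 km.
On the circular orbit at r = 74400 km, v_c = √(μ/r) = 2.3133 km/s.
Vis-viva on the transfer ellipse at r = 74400 km gives v_t = √[μ(2/r − 1/a_t)] = 1.0536 km/s.
Δv₁ = |v_t − v_c| = |1.0536 − 2.3133| = 1.260 km/s.

Δv₁ = 1260 m/s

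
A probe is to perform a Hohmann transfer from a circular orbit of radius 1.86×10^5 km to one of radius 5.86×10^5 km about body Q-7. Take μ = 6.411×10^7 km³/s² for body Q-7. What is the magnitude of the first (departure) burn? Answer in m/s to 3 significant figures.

Δv₁ = 4310 m/s

Semi-major axis of the transfer orbit: a_t = (1.860×10^5 + 5.860×10^5)/2 = 3.860×10^5 km.
Circular speed at r = 1.860×10^5 km: v_c = √(μ/r) = 18.57 km/s.
Transfer-orbit speed at the same r (vis-viva, a = a_t): v_t = √[μ(2/r − 1/a_t)] = 22.88 km/s.
Δv₁ = |v_t − v_c| = |22.88 − 18.57| = 4.310 km/s.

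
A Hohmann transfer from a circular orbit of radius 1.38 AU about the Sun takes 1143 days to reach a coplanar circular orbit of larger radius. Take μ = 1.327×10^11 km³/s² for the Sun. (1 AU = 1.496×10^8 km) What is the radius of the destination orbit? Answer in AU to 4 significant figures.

r₂ = 5.412 AU

In km: r₁ = 1.38 × 1.496×10^8 = 2.06448×10^8 km.
Transfer time t = 1143 days = 9.87552×10^7 s, and t = π√(a_t³/μ).
So a_t = (μ t²/π²)^(1/3) = (1.327×10^11 × (9.87552×10^7)² / π²)^(1/3) = 5.0804×10^8 km.
Since a_t = (r₁ + r₂)/2, r₂ = 2a_t − r₁ = 2×5.0804×10^8 − 2.06448×10^8 = 8.09632×10^8 km.
In AU: r₂ = 8.09632×10^8 / 1.496×10^8 = 5.412 AU.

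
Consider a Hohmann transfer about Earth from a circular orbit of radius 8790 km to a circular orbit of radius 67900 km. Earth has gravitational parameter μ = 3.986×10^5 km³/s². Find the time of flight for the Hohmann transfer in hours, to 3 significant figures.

t = 10.4 hours

Semi-major axis of the transfer orbit: a_t = (8790 + 67900)/2 = 38345 km.
Half the transfer-orbit period gives t = π√(a_t³/μ) = 37360 s.
Converting: 37360 s ÷ 3600 s/hour = 10.4 hours.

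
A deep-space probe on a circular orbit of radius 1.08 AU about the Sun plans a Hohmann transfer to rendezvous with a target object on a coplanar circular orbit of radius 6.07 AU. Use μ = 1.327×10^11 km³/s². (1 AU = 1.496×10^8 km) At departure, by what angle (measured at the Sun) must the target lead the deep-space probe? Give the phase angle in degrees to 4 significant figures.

φ = 98.64°

In km: r₁ = 1.08 × 1.496×10^8 = 1.61568×10^8 km; r₂ = 6.07 × 1.496×10^8 = 9.08072×10^8 km.
Semi-major axis of the transfer orbit: a_t = (1.61568×10^8 + 9.08072×10^8)/2 = 5.3482×10^8 km.
The half-period of the transfer ellipse is t = π√(a_t³/μ) = 1.067×10^8 s.
The target's mean motion on its circular orbit is ω₂ = √(μ/r₂³) = 1.331×10^-8 rad/s.
Angle swept by the target during transfer: ω₂·t = 1.420 rad = 81.36°.
The deep-space probe traverses 180° on the transfer ellipse, so the target must lead by 180° − 81.36° = 98.64°.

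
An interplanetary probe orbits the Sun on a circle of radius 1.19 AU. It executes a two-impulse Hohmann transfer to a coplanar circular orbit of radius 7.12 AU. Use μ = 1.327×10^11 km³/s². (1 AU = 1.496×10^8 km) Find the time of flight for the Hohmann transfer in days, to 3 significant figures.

In km: r₁ = 1.19 × 1.496×10^8 = 1.78024×10^8 km; r₂ = 7.12 × 1.496×10^8 = 1.065152×10^9 km.
Semi-major axis of the transfer orbit: a_t = (1.78024×10^8 + 1.065152×10^9)/2 = 6.21588×10^8 km.
Transfer time t = π√(a_t³/μ) = π√((6.21588×10^8)³ / 1.327×10^11) = 1.336×10^8 s.
Converting: 1.336×10^8 s ÷ 86400 s/day = 1550 days.

t = 1550 days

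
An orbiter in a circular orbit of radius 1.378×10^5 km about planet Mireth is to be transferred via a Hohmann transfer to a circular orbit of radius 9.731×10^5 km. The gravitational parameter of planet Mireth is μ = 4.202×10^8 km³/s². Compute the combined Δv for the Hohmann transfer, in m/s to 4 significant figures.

Δv = 28300 m/s

Semi-major axis of the transfer orbit: a_t = (1.378×10^5 + 9.731×10^5)/2 = 5.5545×10^5 km.
Circular speed at r₁: v₁ = √(μ/r₁) = √(4.202×10^8/1.378×10^5) = 55.22 km/s.
On the transfer ellipse at r₁, v² = μ(2/r − 1/a) gives v_p = √[μ(2/r₁ − 1/a_t)] = 73.09 km/s.
First burn Δv₁ = |v_p − v₁| = 17.87 km/s.
Circular speed at r₂: v₂ = √(μ/r₂) = 20.78 km/s.
Transfer-orbit speed at r₂: v_a = √[μ(2/r₂ − 1/a_t)] = 10.35 km/s.
Second burn Δv₂ = |v₂ − v_a| = 10.43 km/s.
Total Δv = Δv₁ + Δv₂ = 28.30 km/s.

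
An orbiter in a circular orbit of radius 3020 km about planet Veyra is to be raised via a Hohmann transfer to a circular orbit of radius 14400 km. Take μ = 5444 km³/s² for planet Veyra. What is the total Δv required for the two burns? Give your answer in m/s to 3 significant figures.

Δv = 637 m/s

Semi-major axis of the transfer orbit: a_t = (3020 + 14400)/2 = 8710 km.
Circular speed at r₁: v₁ = √(μ/r₁) = √(5444/3020) = 1.3426 km/s.
Transfer-orbit speed at r₁ (vis-viva equation): v_p = √[μ(2/r₁ − 1/a_t)] = 1.7263 km/s.
First burn Δv₁ = |v_p − v₁| = 0.3837 km/s.
At r₂, v₂ = √(μ/r₂) = 0.6149 km/s.
Transfer-orbit speed at r₂: v_a = √[μ(2/r₂ − 1/a_t)] = 0.3621 km/s.
Second burn Δv₂ = |v₂ − v_a| = 0.2528 km/s.
Total Δv = Δv₁ + Δv₂ = 0.6365 km/s.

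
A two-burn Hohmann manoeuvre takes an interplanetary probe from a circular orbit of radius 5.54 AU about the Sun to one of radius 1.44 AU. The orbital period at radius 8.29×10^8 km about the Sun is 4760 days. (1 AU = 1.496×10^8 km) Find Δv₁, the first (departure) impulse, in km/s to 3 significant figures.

Δv₁ = 4.53 km/s

From Kepler's third law T² = 4π²r³/μ at r = 8.29×10^8 km, T = 4760 days = 4760 × 86400 s = 4.11264×10^8 s: μ = 4π²r³/T² = 1.32979×10^11 km³/s².
In km: r₁ = 5.54 × 1.496×10^8 = 8.28784×10^8 km; r₂ = 1.44 × 1.496×10^8 = 2.15424×10^8 km.
Semi-major axis of the transfer orbit: a_t = (8.28784×10^8 + 2.15424×10^8)/2 = 5.22104×10^8 km.
On the circular orbit at r = 8.28784×10^8 km, v_c = √(μ/r) = 12.6669 km/s.
Transfer-orbit speed at the same r (vis-viva, a = a_t): v_t = √[μ(2/r − 1/a_t)] = 8.13652 km/s.
Δv₁ = |v_t − v_c| = |8.13652 − 12.6669| = 4.530 km/s.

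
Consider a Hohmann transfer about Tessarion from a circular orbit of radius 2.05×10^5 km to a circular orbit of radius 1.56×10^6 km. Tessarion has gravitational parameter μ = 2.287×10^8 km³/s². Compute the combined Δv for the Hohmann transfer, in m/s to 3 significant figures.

Δv = 17300 m/s

The Hohmann ellipse has a_t = (r₁ + r₂)/2 = 8.825×10^5 km.
Circular speed at r₁: v₁ = √(μ/r₁) = √(2.287×10^8/2.050×10^5) = 33.40 km/s.
On the transfer ellipse at r₁, vis-viva gives v_p = √[μ(2/r₁ − 1/a_t)] = 44.41 km/s.
First burn Δv₁ = |v_p − v₁| = 11.01 km/s.
Circular speed at r₂: v₂ = √(μ/r₂) = 12.108 km/s.
Transfer-orbit speed at r₂: v_a = √[μ(2/r₂ − 1/a_t)] = 5.8357 km/s.
Second burn Δv₂ = |v₂ − v_a| = 6.272 km/s.
Total Δv = Δv₁ + Δv₂ = 17.28 km/s.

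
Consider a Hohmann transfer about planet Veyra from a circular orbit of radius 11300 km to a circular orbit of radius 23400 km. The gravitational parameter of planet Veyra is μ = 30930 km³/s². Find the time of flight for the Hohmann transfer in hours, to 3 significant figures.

Transfer-ellipse semi-major axis a_t = (r₁ + r₂)/2 = (11300 + 23400)/2 = 17350 km.
Transfer time t = π√(a_t³/μ) = π√((17350)³ / 30930) = 40820 s.
Converting: 40820 s ÷ 3600 s/hour = 11.3 hours.

t = 11.3 hours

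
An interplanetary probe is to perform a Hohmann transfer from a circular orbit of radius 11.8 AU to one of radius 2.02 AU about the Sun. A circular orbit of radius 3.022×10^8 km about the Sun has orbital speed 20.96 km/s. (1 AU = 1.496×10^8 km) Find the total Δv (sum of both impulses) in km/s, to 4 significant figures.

From the circular-orbit relation v² = μ/r at r = 3.022×10^8 km: μ = v²r = (20.96)² × 3.022×10^8 = 1.32763×10^11 km³/s².
In km: r₁ = 11.8 × 1.496×10^8 = 1.76528×10^9 km; r₂ = 2.02 × 1.496×10^8 = 3.02192×10^8 km.
The Hohmann ellipse has a_t = (r₁ + r₂)/2 = 1.033736×10^9 km.
At r₁ the circular-orbit speed is v₁ = √(μ/r₁) = 8.672 km/s.
Transfer-orbit speed at r₁ (vis-viva): v_a = √[μ(2/r₁ − 1/a_t)] = 4.689 km/s.
First burn Δv₁ = |v_a − v₁| = 3.983 km/s.
At r₂, v₂ = √(μ/r₂) = 20.96 km/s.
Transfer-orbit speed at r₂: v_p = √[μ(2/r₂ − 1/a_t)] = 27.39 km/s.
Second burn Δv₂ = |v₂ − v_p| = 6.430 km/s.
Total Δv = Δv₁ + Δv₂ = 10.41 km/s.

Δv = 10.41 km/s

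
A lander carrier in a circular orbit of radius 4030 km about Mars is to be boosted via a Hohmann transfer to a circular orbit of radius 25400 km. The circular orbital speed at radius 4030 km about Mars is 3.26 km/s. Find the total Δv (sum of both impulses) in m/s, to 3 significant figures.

From the circular-orbit relation v² = μ/r at r = 4030 km: μ = v²r = (3.26)² × 4030 = 42829.2 km³/s².
Semi-major axis of the transfer orbit: a_t = (4030 + 25400)/2 = 14715 km.
Circular speed at r₁: v₁ = √(μ/r₁) = √(42829.2/4030) = 3.260 km/s.
Transfer-orbit speed at r₁ (vis-viva equation): v_p = √[μ(2/r₁ − 1/a_t)] = 4.283 km/s.
First burn Δv₁ = |v_p − v₁| = 1.023 km/s.
At r₂, v₂ = √(μ/r₂) = 1.29853 km/s.
Transfer-orbit speed at r₂: v_a = √[μ(2/r₂ − 1/a_t)] = 0.679557 km/s.
Second burn Δv₂ = |v₂ − v_a| = 0.6190 km/s.
Δv = Δv₁ + Δv₂ = 1.023 + 0.6190 = 1.642 km/s.

Δv = 1640 m/s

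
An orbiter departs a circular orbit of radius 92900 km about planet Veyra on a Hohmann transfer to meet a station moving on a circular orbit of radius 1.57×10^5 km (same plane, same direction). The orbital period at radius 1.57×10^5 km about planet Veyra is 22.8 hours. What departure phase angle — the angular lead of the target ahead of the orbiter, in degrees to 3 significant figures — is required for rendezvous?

φ = 52.2°

From Kepler's third law T² = 4π²r³/μ at r = 1.57×10^5 km, T = 22.8 hours = 22.8 × 3600 s = 82080 s: μ = 4π²r³/T² = 2.26769×10^7 km³/s².
Transfer-ellipse semi-major axis a_t = (r₁ + r₂)/2 = (92900 + 1.570×10^5)/2 = 1.2495×10^5 km.
The half-period of the transfer ellipse is t = π√(a_t³/μ) = 29140 s.
Target angular speed ω₂ = √(μ/r₂³) = 7.655×10^-5 rad/s.
Angle swept by the target during transfer: ω₂·t = 2.231 rad = 127.8°.
The orbiter traverses 180° on the transfer ellipse, so the target must lead by 180° − 127.8° = 52.2°.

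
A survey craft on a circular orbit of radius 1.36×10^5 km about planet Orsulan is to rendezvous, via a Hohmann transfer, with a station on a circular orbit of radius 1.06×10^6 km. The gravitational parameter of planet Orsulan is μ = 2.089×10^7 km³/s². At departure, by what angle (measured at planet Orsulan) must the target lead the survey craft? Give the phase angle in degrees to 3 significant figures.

The Hohmann ellipse has a_t = (r₁ + r₂)/2 = 5.980×10^5 km.
Transfer time t = π√(a_t³/μ) = 3.1786×10^5 s.
The target's mean motion on its circular orbit is ω₂ = √(μ/r₂³) = 4.1880×10^-6 rad/s.
Angle swept by the target during transfer: ω₂·t = 1.3312 rad = 76.27°.
Arrival is 180° from departure on the ellipse, so φ = 180° − 76.27° = 104°.

φ = 104°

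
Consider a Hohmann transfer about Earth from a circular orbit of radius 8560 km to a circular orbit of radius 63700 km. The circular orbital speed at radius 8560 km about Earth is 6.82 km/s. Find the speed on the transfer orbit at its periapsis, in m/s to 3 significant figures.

From the circular-orbit relation v² = μ/r at r = 8560 km: μ = v²r = (6.82)² × 8560 = 3.98146×10^5 km³/s².
The Hohmann ellipse has a_t = (r₁ + r₂)/2 = 36130 km.
At periapsis, r = 8560 km.
Applying v² = μ(2/r − 1/a_t): v = 9.056 km/s.

v = 9060 m/s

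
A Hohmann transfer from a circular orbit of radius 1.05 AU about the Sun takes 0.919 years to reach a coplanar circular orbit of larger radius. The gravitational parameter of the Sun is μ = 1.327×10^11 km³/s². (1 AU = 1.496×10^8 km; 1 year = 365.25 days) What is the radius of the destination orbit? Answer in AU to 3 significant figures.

r₂ = 1.95 AU

In km: r₁ = 1.05 × 1.496×10^8 = 1.5708×10^8 km.
Transfer time t = 0.919 years × 365.25 × 86400 s = 2.90014344×10^7 s, and t = π√(a_t³/μ).
So a_t = (μ t²/π²)^(1/3) = (1.327×10^11 × (2.90014344×10^7)² / π²)^(1/3) = 2.2446×10^8 km.
Since a_t = (r₁ + r₂)/2, r₂ = 2a_t − r₁ = 2×2.2446×10^8 − 1.5708×10^8 = 2.9184×10^8 km.
In AU: r₂ = 2.9184×10^8 / 1.496×10^8 = 1.95 AU.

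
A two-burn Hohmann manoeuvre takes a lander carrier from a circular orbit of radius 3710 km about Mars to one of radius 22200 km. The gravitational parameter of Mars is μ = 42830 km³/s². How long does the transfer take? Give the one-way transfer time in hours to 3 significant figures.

Semi-major axis of the transfer orbit: a_t = (3710 + 22200)/2 = 12955 km.
By Kepler's third law the transfer-orbit period is T = 2π√(a_t³/μ), so t = T/2 = 22380 s.
Converting: 22380 s ÷ 3600 s/hour = 6.22 hours.

t = 6.22 hours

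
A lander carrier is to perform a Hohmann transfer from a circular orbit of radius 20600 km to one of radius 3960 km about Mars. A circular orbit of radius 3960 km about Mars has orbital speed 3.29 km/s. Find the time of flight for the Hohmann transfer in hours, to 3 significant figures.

From the circular-orbit relation v² = μ/r at r = 3960 km: μ = v²r = (3.29)² × 3960 = 42863.4 km³/s².
Semi-major axis of the transfer orbit: a_t = (20600 + 3960)/2 = 12280 km.
By Kepler's third law the transfer-orbit period is T = 2π√(a_t³/μ), so t = T/2 = 20650 s.
Converting: 20650 s ÷ 3600 s/hour = 5.74 hours.

t = 5.74 hours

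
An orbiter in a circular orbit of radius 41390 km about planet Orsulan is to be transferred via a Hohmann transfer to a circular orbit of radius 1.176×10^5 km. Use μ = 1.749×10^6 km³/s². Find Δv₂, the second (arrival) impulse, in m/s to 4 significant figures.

Δv₂ = 1074 m/s

Semi-major axis of the transfer orbit: a_t = (41390 + 1.176×10^5)/2 = 79495 km.
Circular speed at r = 1.176×10^5 km: v_c = √(μ/r) = 3.8565 km/s.
Vis-viva on the transfer ellipse at r = 1.176×10^5 km gives v_t = √[μ(2/r − 1/a_t)] = 2.7827 km/s.
Δv₂ = |v_t − v_c| = |2.7827 − 3.8565| = 1.074 km/s.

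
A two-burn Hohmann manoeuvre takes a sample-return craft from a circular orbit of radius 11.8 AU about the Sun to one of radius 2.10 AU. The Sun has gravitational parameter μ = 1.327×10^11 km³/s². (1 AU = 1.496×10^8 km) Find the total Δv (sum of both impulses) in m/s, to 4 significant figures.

Δv = 10130 m/s

In km: r₁ = 11.8 × 1.496×10^8 = 1.76528×10^9 km; r₂ = 2.10 × 1.496×10^8 = 3.1416×10^8 km.
The Hohmann ellipse has a_t = (r₁ + r₂)/2 = 1.03972×10^9 km.
Circular speed at r₁: v₁ = √(μ/r₁) = √(1.327×10^11/1.76528×10^9) = 8.670 km/s.
Transfer-orbit speed at r₁ (vis-viva equation): v_a = √[μ(2/r₁ − 1/a_t)] = 4.766 km/s.
First burn Δv₁ = |v_a − v₁| = 3.904 km/s.
Circular speed at r₂: v₂ = √(μ/r₂) = 20.552 km/s.
Transfer-orbit speed at r₂: v_p = √[μ(2/r₂ − 1/a_t)] = 26.780 km/s.
Second burn Δv₂ = |v₂ − v_p| = 6.228 km/s.
Total Δv = Δv₁ + Δv₂ = 10.13 km/s.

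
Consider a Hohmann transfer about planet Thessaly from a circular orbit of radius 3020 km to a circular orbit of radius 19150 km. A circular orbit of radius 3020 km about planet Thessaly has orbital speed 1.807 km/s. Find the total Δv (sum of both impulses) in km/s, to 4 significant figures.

From the circular-orbit relation v² = μ/r at r = 3020 km: μ = v²r = (1.807)² × 3020 = 9861.05 km³/s².
Transfer-ellipse semi-major axis a_t = (r₁ + r₂)/2 = (3020 + 19150)/2 = 11085 km.
Circular speed at r₁: v₁ = √(μ/r₁) = √(9861.05/3020) = 1.8070 km/s.
On the transfer ellipse at r₁, vis-viva gives v_p = √[μ(2/r₁ − 1/a_t)] = 2.3751 km/s.
First burn Δv₁ = |v_p − v₁| = 0.5681 km/s.
At r₂, v₂ = √(μ/r₂) = 0.7176 km/s.
Transfer-orbit speed at r₂: v_a = √[μ(2/r₂ − 1/a_t)] = 0.3746 km/s.
Second burn Δv₂ = |v₂ − v_a| = 0.3430 km/s.
Δv = Δv₁ + Δv₂ = 0.5681 + 0.3430 = 0.9111 km/s.

Δv = 0.9111 km/s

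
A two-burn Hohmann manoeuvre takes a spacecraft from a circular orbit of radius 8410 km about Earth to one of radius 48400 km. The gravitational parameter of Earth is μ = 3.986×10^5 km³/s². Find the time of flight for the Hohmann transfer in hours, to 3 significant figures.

Transfer-ellipse semi-major axis a_t = (r₁ + r₂)/2 = (8410 + 48400)/2 = 28405 km.
Transfer time t = π√(a_t³/μ) = π√((28405)³ / 3.986×10^5) = 23820 s.
Converting: 23820 s ÷ 3600 s/hour = 6.62 hours.

t = 6.62 hours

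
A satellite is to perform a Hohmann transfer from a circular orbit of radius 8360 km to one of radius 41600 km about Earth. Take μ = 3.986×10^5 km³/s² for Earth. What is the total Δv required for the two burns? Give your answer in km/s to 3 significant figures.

Δv = 3.31 km/s

The Hohmann ellipse has a_t = (r₁ + r₂)/2 = 24980 km.
Circular speed at r₁: v₁ = √(μ/r₁) = √(3.986×10^5/8360) = 6.905029 km/s.
Transfer-orbit speed at r₁ (v² = μ(2/r − 1/a)): v_p = √[μ(2/r₁ − 1/a_t)] = 8.910785 km/s.
First burn Δv₁ = |v_p − v₁| = 2.00576 km/s.
At r₂, v₂ = √(μ/r₂) = 3.09544 km/s.
Transfer-orbit speed at r₂: v_a = √[μ(2/r₂ − 1/a_t)] = 1.79073 km/s.
Second burn Δv₂ = |v₂ − v_a| = 1.30471 km/s.
Total Δv = Δv₁ + Δv₂ = 3.310 km/s.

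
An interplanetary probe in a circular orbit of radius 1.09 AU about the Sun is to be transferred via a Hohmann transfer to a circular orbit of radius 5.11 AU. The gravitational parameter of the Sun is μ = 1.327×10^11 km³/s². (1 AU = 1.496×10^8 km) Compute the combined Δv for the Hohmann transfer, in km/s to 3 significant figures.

In km: r₁ = 1.09 × 1.496×10^8 = 1.63064×10^8 km; r₂ = 5.11 × 1.496×10^8 = 7.64456×10^8 km.
Transfer-ellipse semi-major axis a_t = (r₁ + r₂)/2 = (1.63064×10^8 + 7.64456×10^8)/2 = 4.6376×10^8 km.
Circular speed at r₁: v₁ = √(μ/r₁) = √(1.327×10^11/1.63064×10^8) = 28.527 km/s.
On the transfer ellipse at r₁, vis-viva equation gives v_p = √[μ(2/r₁ − 1/a_t)] = 36.626 km/s.
First burn Δv₁ = |v_p − v₁| = 8.099 km/s.
Circular speed at r₂: v₂ = √(μ/r₂) = 13.1753 km/s.
Transfer-orbit speed at r₂: v_a = √[μ(2/r₂ − 1/a_t)] = 7.81253 km/s.
Second burn Δv₂ = |v₂ − v_a| = 5.363 km/s.
Δv = Δv₁ + Δv₂ = 8.099 + 5.363 = 13.46 km/s.

Δv = 13.5 km/s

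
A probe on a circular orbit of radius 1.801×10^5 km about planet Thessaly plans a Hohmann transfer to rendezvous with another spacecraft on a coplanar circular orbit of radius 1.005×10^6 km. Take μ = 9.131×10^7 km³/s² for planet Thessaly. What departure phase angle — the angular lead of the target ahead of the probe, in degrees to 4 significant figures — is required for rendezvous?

Transfer-ellipse semi-major axis a_t = (r₁ + r₂)/2 = (1.801×10^5 + 1.005×10^6)/2 = 5.9255×10^5 km.
The half-period of the transfer ellipse is t = π√(a_t³/μ) = 1.4996×10^5 s.
The target's mean motion on its circular orbit is ω₂ = √(μ/r₂³) = 9.4844×10^-6 rad/s.
Angle swept by the target during transfer: ω₂·t = 1.4223 rad = 81.49°.
Arrival is 180° from departure on the ellipse, so φ = 180° − 81.49° = 98.51°.

φ = 98.51°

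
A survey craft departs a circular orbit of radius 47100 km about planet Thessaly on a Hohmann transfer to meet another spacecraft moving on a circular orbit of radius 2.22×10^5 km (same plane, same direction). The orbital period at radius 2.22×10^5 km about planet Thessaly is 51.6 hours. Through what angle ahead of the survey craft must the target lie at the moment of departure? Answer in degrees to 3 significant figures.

φ = 95.1°

From Kepler's third law T² = 4π²r³/μ at r = 2.22×10^5 km, T = 51.6 hours = 51.6 × 3600 s = 1.8576×10^5 s: μ = 4π²r³/T² = 1.25174×10^7 km³/s².
Transfer-ellipse semi-major axis a_t = (r₁ + r₂)/2 = (47100 + 2.220×10^5)/2 = 1.3455×10^5 km.
Transfer time t = π√(a_t³/μ) = 43825 s.
Target angular speed ω₂ = √(μ/r₂³) = 3.3824×10^-5 rad/s.
Angle swept by the target during transfer: ω₂·t = 1.4823 rad = 84.93°.
Arrival is 180° from departure on the ellipse, so φ = 180° − 84.93° = 95.1°.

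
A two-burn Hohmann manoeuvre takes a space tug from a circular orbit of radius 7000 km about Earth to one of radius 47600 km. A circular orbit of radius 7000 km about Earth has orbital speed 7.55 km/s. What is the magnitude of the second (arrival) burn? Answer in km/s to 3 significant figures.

Δv₂ = 1.43 km/s

From the circular-orbit relation v² = μ/r at r = 7000 km: μ = v²r = (7.55)² × 7000 = 3.99018×10^5 km³/s².
Transfer-ellipse semi-major axis a_t = (r₁ + r₂)/2 = (7000 + 47600)/2 = 27300 km.
On the circular orbit at r = 47600 km, v_c = √(μ/r) = 2.895 km/s.
Transfer-orbit speed at the same r (vis-viva, a = a_t): v_t = √[μ(2/r − 1/a_t)] = 1.466 km/s.
Δv₂ = |v_t − v_c| = |1.466 − 2.895| = 1.429 km/s.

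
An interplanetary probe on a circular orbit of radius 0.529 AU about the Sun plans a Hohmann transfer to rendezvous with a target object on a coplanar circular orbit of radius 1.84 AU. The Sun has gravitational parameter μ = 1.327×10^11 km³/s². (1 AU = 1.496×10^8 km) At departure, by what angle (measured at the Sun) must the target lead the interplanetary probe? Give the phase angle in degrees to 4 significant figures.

In km: r₁ = 0.529 × 1.496×10^8 = 7.91384×10^7 km; r₂ = 1.84 × 1.496×10^8 = 2.75264×10^8 km.
The Hohmann ellipse has a_t = (r₁ + r₂)/2 = 1.772012×10^8 km.
The half-period of the transfer ellipse is t = π√(a_t³/μ) = 2.0343×10^7 s.
Target angular speed ω₂ = √(μ/r₂³) = 7.9765×10^-8 rad/s.
Angle swept by the target during transfer: ω₂·t = 1.6227 rad = 92.97°.
Arrival is 180° from departure on the ellipse, so φ = 180° − 92.97° = 87.03°.

φ = 87.03°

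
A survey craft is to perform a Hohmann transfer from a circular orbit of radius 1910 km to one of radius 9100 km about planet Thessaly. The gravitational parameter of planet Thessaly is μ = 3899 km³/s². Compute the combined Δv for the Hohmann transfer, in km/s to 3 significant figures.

Δv = 0.677 km/s

The Hohmann ellipse has a_t = (r₁ + r₂)/2 = 5505 km.
Circular speed at r₁: v₁ = √(μ/r₁) = √(3899/1910) = 1.4288 km/s.
On the transfer ellipse at r₁, vis-viva gives v_p = √[μ(2/r₁ − 1/a_t)] = 1.8370 km/s.
First burn Δv₁ = |v_p − v₁| = 0.4082 km/s.
Circular speed at r₂: v₂ = √(μ/r₂) = 0.6546 km/s.
Transfer-orbit speed at r₂: v_a = √[μ(2/r₂ − 1/a_t)] = 0.3856 km/s.
Second burn Δv₂ = |v₂ − v_a| = 0.2690 km/s.
Δv = Δv₁ + Δv₂ = 0.4082 + 0.2690 = 0.6772 km/s.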